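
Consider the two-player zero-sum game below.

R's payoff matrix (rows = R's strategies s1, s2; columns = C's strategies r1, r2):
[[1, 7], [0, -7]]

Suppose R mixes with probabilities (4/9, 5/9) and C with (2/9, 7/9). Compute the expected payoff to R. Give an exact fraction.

Against (2/9, 7/9), each row's expected payoff is s1: 17/3; s2: -49/9.
Taking the (4/9, 5/9)-weighted average: (4/9)·(17/3) + (5/9)·(-49/9) = -41/81.

-41/81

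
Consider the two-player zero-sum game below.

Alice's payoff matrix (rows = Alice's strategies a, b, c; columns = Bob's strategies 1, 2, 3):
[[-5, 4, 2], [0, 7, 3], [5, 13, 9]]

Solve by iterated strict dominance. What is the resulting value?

5

Column 3 is strictly dominated by 1 for Bob (-5<2, 0<3, 5<9); eliminate 3.
Column 2 is strictly dominated by 1 for Bob (-5<4, 0<7, 5<13); eliminate 2.
Row b is strictly dominated by row c (5>0); eliminate b.
Row a is strictly dominated by row c (5>-5); eliminate a.
Only (c, 1) remains, with payoff 5.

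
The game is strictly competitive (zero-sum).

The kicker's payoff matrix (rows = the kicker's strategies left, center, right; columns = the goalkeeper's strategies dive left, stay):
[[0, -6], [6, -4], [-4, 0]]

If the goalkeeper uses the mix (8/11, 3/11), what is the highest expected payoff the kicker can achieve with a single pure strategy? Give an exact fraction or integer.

left: (0)·(8/11) + (-6)·(3/11) = -18/11.
center: (6)·(8/11) + (-4)·(3/11) = 36/11.
right: (-4)·(8/11) + (0)·(3/11) = -32/11.
The best pure response is center with expected payoff 36/11.

36/11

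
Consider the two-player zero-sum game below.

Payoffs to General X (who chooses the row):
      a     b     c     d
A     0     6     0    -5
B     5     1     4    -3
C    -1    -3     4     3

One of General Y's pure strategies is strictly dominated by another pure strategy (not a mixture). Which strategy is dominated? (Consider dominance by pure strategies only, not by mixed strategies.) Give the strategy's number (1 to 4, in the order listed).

General Y prefers columns that give General X less. Compare c with d: -5 < 0, -3 < 4, 3 < 4.
So d strictly dominates c for General Y; c is strictly dominated.

3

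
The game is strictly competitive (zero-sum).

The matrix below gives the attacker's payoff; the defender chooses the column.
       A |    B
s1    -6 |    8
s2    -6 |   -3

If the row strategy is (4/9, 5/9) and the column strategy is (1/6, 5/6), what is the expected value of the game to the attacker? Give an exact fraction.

Against (1/6, 5/6), each row's expected payoff is s1: 17/3; s2: -7/2.
Taking the (4/9, 5/9)-weighted average: (4/9)·(17/3) + (5/9)·(-7/2) = 31/54.

31/54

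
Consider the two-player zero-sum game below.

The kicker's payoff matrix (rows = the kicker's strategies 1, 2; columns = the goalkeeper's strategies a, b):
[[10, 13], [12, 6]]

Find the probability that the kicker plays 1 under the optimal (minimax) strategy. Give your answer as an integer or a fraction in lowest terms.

Row minima are 10 and 6, so the kicker's maximin is 10; column maxima are 12 and 13, so the goalkeeper's minimax is 12. These differ, so the equilibrium is in mixed strategies.
Let the kicker play 1 with probability p. The goalkeeper is indifferent when 10p + 12(1−p) = 13p + 6(1−p), giving p = 2/3.

2/3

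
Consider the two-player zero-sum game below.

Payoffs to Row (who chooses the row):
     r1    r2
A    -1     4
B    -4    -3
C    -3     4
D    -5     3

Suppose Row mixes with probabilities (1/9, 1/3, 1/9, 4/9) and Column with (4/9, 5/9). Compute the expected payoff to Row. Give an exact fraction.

-89/81

Against (4/9, 5/9), each row's expected payoff is A: 16/9; B: -31/9; C: 8/9; D: -5/9.
Taking the (1/9, 1/3, 1/9, 4/9)-weighted average: (1/9)·(16/9) + (1/3)·(-31/9) + (1/9)·(8/9) + (4/9)·(-5/9) = -89/81.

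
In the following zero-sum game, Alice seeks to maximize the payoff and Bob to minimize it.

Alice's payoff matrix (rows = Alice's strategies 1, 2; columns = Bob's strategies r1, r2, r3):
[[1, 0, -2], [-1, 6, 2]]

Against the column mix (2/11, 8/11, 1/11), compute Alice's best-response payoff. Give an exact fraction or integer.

1: (1)·(2/11) + (0)·(8/11) + (-2)·(1/11) = 0.
2: (-1)·(2/11) + (6)·(8/11) + (2)·(1/11) = 48/11.
The best pure response is 2 with expected payoff 48/11.

48/11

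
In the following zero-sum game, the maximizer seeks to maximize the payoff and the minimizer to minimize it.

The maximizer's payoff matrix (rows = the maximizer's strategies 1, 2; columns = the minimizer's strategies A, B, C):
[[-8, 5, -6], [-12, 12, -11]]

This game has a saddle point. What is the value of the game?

-8

Row minima: -8, -12 → the maximizer's maximin is -8.
Column maxima: -8, 12, -6 → the minimizer's minimax is -8.
They coincide at (1, A), so the value is -8.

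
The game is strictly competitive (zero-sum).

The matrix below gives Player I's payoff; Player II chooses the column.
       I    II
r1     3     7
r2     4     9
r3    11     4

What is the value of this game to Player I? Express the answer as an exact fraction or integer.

83/12

Row r1 is strictly dominated by row r2, so Player I never plays it.
The remaining 2×2 game on (r2, r3) × (I, II) has no saddle point. Let Player I play r2 with probability p; indifference gives 4p + 11(1−p) = 9p + 4(1−p), so p = 7/12.
Similarly Player II's optimal q on I is 5/12, and the value is 4·(5/12) + (9)·(7/12) = 83/12.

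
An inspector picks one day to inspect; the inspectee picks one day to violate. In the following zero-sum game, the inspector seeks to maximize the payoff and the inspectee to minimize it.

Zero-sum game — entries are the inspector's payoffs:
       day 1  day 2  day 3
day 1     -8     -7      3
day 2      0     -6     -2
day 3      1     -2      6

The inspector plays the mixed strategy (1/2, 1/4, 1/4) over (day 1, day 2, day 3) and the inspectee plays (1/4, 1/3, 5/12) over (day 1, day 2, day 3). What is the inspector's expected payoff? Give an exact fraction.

Against (1/4, 1/3, 5/12), each row's expected payoff is day 1: -37/12; day 2: -17/6; day 3: 25/12.
Taking the (1/2, 1/4, 1/4)-weighted average: (1/2)·(-37/12) + (1/4)·(-17/6) + (1/4)·(25/12) = -83/48.

-83/48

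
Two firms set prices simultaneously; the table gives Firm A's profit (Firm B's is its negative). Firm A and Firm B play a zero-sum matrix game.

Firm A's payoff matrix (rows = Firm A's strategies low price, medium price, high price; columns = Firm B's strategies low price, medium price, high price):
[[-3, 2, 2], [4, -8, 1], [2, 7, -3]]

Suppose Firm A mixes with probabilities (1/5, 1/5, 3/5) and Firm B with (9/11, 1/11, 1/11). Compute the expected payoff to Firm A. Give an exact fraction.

Against (9/11, 1/11, 1/11), each row's expected payoff is low price: -23/11; medium price: 29/11; high price: 2.
Taking the (1/5, 1/5, 3/5)-weighted average: (1/5)·(-23/11) + (1/5)·(29/11) + (3/5)·(2) = 72/55.

72/55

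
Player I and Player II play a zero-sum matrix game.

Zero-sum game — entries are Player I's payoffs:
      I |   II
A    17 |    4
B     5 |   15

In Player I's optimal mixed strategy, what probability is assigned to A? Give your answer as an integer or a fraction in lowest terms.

Row minima are 4 and 5, so Player I's maximin is 5; column maxima are 17 and 15, so Player II's minimax is 15. These differ, so the equilibrium is in mixed strategies.
Let Player I play A with probability p. Player II is indifferent when 17p + 5(1−p) = 4p + 15(1−p), giving p = 10/23.

10/23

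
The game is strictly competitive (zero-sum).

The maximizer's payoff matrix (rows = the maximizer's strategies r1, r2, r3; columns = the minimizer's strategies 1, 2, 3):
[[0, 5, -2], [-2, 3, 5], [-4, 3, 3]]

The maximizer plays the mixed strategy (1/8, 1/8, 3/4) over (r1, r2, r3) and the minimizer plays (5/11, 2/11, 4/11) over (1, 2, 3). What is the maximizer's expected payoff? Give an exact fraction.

Against (5/11, 2/11, 4/11), each row's expected payoff is r1: 2/11; r2: 16/11; r3: -2/11.
Taking the (1/8, 1/8, 3/4)-weighted average: (1/8)·(2/11) + (1/8)·(16/11) + (3/4)·(-2/11) = 3/44.

3/44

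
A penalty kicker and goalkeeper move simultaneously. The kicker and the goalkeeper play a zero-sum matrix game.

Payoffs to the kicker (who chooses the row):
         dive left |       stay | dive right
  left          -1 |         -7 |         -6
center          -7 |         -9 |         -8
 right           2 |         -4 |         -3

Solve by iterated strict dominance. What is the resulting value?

-4

Row left is strictly dominated by row right (2>-1, -4>-7, -3>-6); eliminate left.
Column dive right is strictly dominated by stay for the goalkeeper (-9<-8, -4<-3); eliminate dive right.
Row center is strictly dominated by row right (2>-7, -4>-9); eliminate center.
Column dive left is strictly dominated by stay for the goalkeeper (-4<2); eliminate dive left.
Only (right, stay) remains, with payoff -4.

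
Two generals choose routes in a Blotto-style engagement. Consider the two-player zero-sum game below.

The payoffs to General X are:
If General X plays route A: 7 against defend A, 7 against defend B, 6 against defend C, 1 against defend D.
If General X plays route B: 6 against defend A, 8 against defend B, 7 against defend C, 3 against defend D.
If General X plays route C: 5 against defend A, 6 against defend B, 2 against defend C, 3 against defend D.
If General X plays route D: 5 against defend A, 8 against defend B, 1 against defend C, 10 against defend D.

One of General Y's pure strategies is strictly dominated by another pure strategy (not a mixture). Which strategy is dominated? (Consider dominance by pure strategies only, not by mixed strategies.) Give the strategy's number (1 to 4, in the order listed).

General Y prefers columns that give General X less. Compare defend B with defend C: 6 < 7, 7 < 8, 2 < 6, 1 < 8.
So defend C strictly dominates defend B for General Y; defend B is strictly dominated.

2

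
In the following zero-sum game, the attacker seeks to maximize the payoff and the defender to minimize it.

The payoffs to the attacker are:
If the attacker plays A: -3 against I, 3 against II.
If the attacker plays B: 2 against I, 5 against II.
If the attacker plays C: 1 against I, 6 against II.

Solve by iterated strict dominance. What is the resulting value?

Row A is strictly dominated by row B (2>-3, 5>3); eliminate A.
Column II is strictly dominated by I for the defender (2<5, 1<6); eliminate II.
Row C is strictly dominated by row B (2>1); eliminate C.
Only (B, I) remains, with payoff 2.

2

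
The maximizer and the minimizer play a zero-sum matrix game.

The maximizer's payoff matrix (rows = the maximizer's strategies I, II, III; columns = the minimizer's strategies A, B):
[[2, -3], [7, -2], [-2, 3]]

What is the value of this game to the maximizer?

Row I is strictly dominated by row II, so the maximizer never plays it.
The remaining 2×2 game on (II, III) × (A, B) has no saddle point. Let the maximizer play II with probability p; indifference gives 7p − 2(1−p) = −2p + 3(1−p), so p = 5/14.
Similarly the minimizer's optimal q on A is 5/14, and the value is 7·(5/14) + (-2)·(9/14) = 17/14.

17/14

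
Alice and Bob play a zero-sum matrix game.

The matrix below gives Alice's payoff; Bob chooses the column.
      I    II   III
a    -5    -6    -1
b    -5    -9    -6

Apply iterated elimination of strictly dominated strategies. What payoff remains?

Column III is strictly dominated by II for Bob (-6<-1, -9<-6); eliminate III.
Column I is strictly dominated by II for Bob (-6<-5, -9<-5); eliminate I.
Row b is strictly dominated by row a (-6>-9); eliminate b.
Only (a, II) remains, with payoff -6.

-6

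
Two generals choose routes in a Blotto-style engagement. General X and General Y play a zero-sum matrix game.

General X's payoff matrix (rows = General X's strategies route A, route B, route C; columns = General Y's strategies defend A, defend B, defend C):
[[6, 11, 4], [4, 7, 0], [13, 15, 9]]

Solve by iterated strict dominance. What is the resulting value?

9

Row route B is strictly dominated by row route A (6>4, 11>7, 4>0); eliminate route B.
Column defend B is strictly dominated by defend A for General Y (6<11, 13<15); eliminate defend B.
Column defend A is strictly dominated by defend C for General Y (4<6, 9<13); eliminate defend A.
Row route A is strictly dominated by row route C (9>4); eliminate route A.
Only (route C, defend C) remains, with payoff 9.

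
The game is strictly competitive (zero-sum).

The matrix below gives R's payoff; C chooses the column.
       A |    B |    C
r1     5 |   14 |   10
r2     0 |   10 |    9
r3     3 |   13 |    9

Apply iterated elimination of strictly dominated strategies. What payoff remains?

Column C is strictly dominated by A for C (5<10, 0<9, 3<9); eliminate C.
Column B is strictly dominated by A for C (5<14, 0<10, 3<13); eliminate B.
Row r2 is strictly dominated by row r1 (5>0); eliminate r2.
Row r3 is strictly dominated by row r1 (5>3); eliminate r3.
Only (r1, A) remains, with payoff 5.

5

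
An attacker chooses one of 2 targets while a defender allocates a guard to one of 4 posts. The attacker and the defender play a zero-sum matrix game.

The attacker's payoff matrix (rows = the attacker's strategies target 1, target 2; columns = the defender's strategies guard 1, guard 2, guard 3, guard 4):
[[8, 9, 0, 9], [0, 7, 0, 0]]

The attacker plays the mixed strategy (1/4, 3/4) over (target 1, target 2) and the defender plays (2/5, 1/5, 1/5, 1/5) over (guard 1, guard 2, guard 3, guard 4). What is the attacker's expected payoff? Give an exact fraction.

Against (2/5, 1/5, 1/5, 1/5), each row's expected payoff is target 1: 34/5; target 2: 7/5.
Taking the (1/4, 3/4)-weighted average: (1/4)·(34/5) + (3/4)·(7/5) = 11/4.

11/4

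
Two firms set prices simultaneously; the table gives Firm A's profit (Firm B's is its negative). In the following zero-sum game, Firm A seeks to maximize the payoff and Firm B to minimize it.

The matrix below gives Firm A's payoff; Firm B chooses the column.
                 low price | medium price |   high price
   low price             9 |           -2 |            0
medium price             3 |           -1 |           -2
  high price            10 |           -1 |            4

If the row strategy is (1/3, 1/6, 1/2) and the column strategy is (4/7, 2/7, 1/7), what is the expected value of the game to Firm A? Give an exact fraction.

33/7

Against (4/7, 2/7, 1/7), each row's expected payoff is low price: 32/7; medium price: 8/7; high price: 6.
Taking the (1/3, 1/6, 1/2)-weighted average: (1/3)·(32/7) + (1/6)·(8/7) + (1/2)·(6) = 33/7.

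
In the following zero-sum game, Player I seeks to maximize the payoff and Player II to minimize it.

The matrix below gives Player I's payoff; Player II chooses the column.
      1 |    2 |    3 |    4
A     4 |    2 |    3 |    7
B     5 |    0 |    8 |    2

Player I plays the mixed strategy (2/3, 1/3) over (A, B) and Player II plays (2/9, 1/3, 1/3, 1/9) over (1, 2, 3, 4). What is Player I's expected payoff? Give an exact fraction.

32/9

Against (2/9, 1/3, 1/3, 1/9), each row's expected payoff is A: 10/3; B: 4.
Taking the (2/3, 1/3)-weighted average: (2/3)·(10/3) + (1/3)·(4) = 32/9.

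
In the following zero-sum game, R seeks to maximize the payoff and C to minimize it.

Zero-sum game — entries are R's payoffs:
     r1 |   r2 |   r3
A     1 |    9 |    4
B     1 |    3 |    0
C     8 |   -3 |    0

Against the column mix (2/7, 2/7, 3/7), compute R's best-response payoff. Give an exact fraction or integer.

A: (1)·(2/7) + (9)·(2/7) + (4)·(3/7) = 32/7.
B: (1)·(2/7) + (3)·(2/7) + (0)·(3/7) = 8/7.
C: (8)·(2/7) + (-3)·(2/7) + (0)·(3/7) = 10/7.
The best pure response is A with expected payoff 32/7.

32/7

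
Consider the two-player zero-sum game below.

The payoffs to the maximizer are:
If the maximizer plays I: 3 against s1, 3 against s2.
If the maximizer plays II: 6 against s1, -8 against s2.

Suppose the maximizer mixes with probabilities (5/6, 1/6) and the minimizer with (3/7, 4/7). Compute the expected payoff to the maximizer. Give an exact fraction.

13/6

Against (3/7, 4/7), each row's expected payoff is I: 3; II: -2.
Taking the (5/6, 1/6)-weighted average: (5/6)·(3) + (1/6)·(-2) = 13/6.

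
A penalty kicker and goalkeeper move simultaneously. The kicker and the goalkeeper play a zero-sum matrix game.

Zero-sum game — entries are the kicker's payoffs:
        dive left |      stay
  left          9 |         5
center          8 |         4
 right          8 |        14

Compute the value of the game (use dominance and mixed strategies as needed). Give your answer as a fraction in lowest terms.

Row center is strictly dominated by row left, so the kicker never plays it.
The remaining 2×2 game on (left, right) × (dive left, stay) has no saddle point. Let the kicker play left with probability p; indifference gives 9p + 8(1−p) = 5p + 14(1−p), so p = 3/5.
Similarly the goalkeeper's optimal q on dive left is 9/10, and the value is 9·(9/10) + (5)·(1/10) = 43/5.

43/5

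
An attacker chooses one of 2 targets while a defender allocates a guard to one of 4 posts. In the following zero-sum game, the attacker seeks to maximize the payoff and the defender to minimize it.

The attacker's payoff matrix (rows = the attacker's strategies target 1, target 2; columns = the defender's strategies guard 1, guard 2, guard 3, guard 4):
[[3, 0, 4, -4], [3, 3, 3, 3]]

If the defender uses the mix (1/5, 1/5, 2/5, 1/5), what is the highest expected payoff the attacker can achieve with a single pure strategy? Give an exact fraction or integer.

3

target 1: (3)·(1/5) + (0)·(1/5) + (4)·(2/5) + (-4)·(1/5) = 7/5.
target 2: (3)·(1/5) + (3)·(1/5) + (3)·(2/5) + (3)·(1/5) = 3.
The best pure response is target 2 with expected payoff 3.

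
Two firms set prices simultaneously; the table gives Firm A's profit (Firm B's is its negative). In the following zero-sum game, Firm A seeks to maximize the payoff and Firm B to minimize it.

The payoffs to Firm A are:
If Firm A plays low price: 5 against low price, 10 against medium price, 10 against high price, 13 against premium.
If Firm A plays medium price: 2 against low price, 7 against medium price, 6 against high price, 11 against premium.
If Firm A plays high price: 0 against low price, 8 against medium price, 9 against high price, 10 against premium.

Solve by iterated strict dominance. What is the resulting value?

5

Row high price is strictly dominated by row low price (5>0, 10>8, 10>9, 13>10); eliminate high price.
Column medium price is strictly dominated by low price for Firm B (5<10, 2<7); eliminate medium price.
Row medium price is strictly dominated by row low price (5>2, 10>6, 13>11); eliminate medium price.
Column high price is strictly dominated by low price for Firm B (5<10); eliminate high price.
Column premium is strictly dominated by low price for Firm B (5<13); eliminate premium.
Only (low price, low price) remains, with payoff 5.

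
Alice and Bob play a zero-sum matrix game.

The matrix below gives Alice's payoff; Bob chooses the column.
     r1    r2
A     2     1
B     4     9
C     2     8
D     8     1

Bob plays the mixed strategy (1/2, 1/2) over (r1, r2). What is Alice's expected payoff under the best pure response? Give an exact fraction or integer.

A: (2)·(1/2) + (1)·(1/2) = 3/2.
B: (4)·(1/2) + (9)·(1/2) = 13/2.
C: (2)·(1/2) + (8)·(1/2) = 5.
D: (8)·(1/2) + (1)·(1/2) = 9/2.
The best pure response is B with expected payoff 13/2.

13/2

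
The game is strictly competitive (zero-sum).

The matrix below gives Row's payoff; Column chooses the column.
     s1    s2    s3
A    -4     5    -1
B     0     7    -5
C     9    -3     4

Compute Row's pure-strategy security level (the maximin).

The worst-case payoff for each row is A: -4, B: -5, C: -3.
The best of these is -3.

-3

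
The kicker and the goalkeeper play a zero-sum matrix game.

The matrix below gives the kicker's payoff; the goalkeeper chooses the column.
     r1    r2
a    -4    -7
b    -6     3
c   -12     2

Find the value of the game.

Row c is strictly dominated by row b, so the kicker never plays it.
The remaining 2×2 game on (a, b) × (r1, r2) has no saddle point. Let the kicker play a with probability p; indifference gives −4p − 6(1−p) = −7p + 3(1−p), so p = 3/4.
Similarly the goalkeeper's optimal q on r1 is 5/6, and the value is -4·(5/6) + (-7)·(1/6) = -9/2.

-9/2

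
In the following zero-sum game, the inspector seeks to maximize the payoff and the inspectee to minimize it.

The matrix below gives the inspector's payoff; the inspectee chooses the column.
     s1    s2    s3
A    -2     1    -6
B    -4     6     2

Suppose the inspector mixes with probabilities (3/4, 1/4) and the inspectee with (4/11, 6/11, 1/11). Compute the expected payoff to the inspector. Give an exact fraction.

Against (4/11, 6/11, 1/11), each row's expected payoff is A: -8/11; B: 2.
Taking the (3/4, 1/4)-weighted average: (3/4)·(-8/11) + (1/4)·(2) = -1/22.

-1/22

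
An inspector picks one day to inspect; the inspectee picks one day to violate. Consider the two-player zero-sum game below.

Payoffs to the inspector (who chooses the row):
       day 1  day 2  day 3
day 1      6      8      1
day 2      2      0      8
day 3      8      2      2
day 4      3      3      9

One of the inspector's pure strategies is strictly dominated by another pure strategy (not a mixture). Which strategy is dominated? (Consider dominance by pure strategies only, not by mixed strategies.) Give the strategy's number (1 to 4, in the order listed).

2

Compare day 2 with day 4: 3 > 2, 3 > 0, 9 > 8.
So day 4 strictly dominates day 2 for the inspector; day 2 is strictly dominated.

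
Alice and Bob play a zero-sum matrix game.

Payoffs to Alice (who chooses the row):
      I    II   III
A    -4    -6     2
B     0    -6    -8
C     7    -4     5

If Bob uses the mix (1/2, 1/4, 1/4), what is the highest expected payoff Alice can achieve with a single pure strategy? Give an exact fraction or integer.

A: (-4)·(1/2) + (-6)·(1/4) + (2)·(1/4) = -3.
B: (0)·(1/2) + (-6)·(1/4) + (-8)·(1/4) = -7/2.
C: (7)·(1/2) + (-4)·(1/4) + (5)·(1/4) = 15/4.
The best pure response is C with expected payoff 15/4.

15/4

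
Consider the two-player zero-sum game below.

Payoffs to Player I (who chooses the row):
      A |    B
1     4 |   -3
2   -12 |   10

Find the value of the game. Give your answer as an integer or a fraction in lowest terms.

4/29

Row minima are -3 and -12, so Player I's maximin is -3; column maxima are 4 and 10, so Player II's minimax is 4. These differ, so the equilibrium is in mixed strategies.
Let Player I play 1 with probability p. Player II is indifferent when 4p − 12(1−p) = −3p + 10(1−p), giving p = 22/29.
Let Player II play A with probability q. Player I is indifferent when 4q − 3(1−q) = −12q + 10(1−q), giving q = 13/29.
The value is 4·(13/29) + (-3)·(16/29) = 4/29.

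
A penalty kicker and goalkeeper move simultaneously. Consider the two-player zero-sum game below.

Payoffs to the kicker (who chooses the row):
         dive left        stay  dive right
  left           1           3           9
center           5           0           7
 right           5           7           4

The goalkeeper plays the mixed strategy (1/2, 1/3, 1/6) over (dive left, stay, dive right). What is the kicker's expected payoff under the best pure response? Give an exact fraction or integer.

left: (1)·(1/2) + (3)·(1/3) + (9)·(1/6) = 3.
center: (5)·(1/2) + (0)·(1/3) + (7)·(1/6) = 11/3.
right: (5)·(1/2) + (7)·(1/3) + (4)·(1/6) = 11/2.
The best pure response is right with expected payoff 11/2.

11/2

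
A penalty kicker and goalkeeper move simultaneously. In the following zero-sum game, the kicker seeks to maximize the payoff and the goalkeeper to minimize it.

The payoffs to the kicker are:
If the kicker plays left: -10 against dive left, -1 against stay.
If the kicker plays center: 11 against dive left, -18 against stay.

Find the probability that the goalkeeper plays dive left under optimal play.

Row minima are -10 and -18, so the kicker's maximin is -10; column maxima are 11 and -1, so the goalkeeper's minimax is -1. These differ, so the equilibrium is in mixed strategies.
Let the goalkeeper play dive left with probability q. The kicker is indifferent when −10q − (1−q) = 11q − 18(1−q), giving q = 17/38.

17/38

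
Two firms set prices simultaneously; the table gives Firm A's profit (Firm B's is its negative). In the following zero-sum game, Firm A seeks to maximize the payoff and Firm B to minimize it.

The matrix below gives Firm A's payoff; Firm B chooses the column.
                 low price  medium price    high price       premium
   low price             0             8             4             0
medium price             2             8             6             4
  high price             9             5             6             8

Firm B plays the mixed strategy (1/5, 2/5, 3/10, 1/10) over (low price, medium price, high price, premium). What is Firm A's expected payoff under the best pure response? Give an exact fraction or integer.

32/5

low price: (0)·(1/5) + (8)·(2/5) + (4)·(3/10) + (0)·(1/10) = 22/5.
medium price: (2)·(1/5) + (8)·(2/5) + (6)·(3/10) + (4)·(1/10) = 29/5.
high price: (9)·(1/5) + (5)·(2/5) + (6)·(3/10) + (8)·(1/10) = 32/5.
The best pure response is high price with expected payoff 32/5.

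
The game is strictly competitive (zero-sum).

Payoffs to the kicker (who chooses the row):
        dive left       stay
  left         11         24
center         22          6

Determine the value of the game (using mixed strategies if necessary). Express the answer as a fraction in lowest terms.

462/29

Row minima are 11 and 6, so the kicker's maximin is 11; column maxima are 22 and 24, so the goalkeeper's minimax is 22. These differ, so the equilibrium is in mixed strategies.
Let the kicker play left with probability p. The goalkeeper is indifferent when 11p + 22(1−p) = 24p + 6(1−p), giving p = 16/29.
Let the goalkeeper play dive left with probability q. The kicker is indifferent when 11q + 24(1−q) = 22q + 6(1−q), giving q = 18/29.
The value is 11·(18/29) + (24)·(11/29) = 462/29.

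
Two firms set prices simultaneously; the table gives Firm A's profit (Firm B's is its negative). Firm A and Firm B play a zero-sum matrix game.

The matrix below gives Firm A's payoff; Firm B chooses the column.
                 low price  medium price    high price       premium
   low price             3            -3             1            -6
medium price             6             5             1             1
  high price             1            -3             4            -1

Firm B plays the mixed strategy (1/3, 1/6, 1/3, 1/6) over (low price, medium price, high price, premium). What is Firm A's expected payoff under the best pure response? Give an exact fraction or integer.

low price: (3)·(1/3) + (-3)·(1/6) + (1)·(1/3) + (-6)·(1/6) = -1/6.
medium price: (6)·(1/3) + (5)·(1/6) + (1)·(1/3) + (1)·(1/6) = 10/3.
high price: (1)·(1/3) + (-3)·(1/6) + (4)·(1/3) + (-1)·(1/6) = 1.
The best pure response is medium price with expected payoff 10/3.

10/3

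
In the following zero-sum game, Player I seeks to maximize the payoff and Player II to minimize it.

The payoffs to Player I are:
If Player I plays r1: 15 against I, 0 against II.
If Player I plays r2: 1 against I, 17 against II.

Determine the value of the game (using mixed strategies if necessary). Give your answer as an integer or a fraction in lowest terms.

Row minima are 0 and 1, so Player I's maximin is 1; column maxima are 15 and 17, so Player II's minimax is 15. These differ, so the equilibrium is in mixed strategies.
Let Player I play r1 with probability p. Player II is indifferent when 15p + (1−p) = 17(1−p), giving p = 16/31.
Let Player II play I with probability q. Player I is indifferent when 15q = q + 17(1−q), giving q = 17/31.
The value is 15·(17/31) + (0)·(14/31) = 255/31.

255/31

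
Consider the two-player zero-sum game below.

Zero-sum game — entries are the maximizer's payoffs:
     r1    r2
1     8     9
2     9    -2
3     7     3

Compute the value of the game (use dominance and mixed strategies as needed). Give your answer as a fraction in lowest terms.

97/12

Row 3 is strictly dominated by row 1, so the maximizer never plays it.
The remaining 2×2 game on (1, 2) × (r1, r2) has no saddle point. Let the maximizer play 1 with probability p; indifference gives 8p + 9(1−p) = 9p − 2(1−p), so p = 11/12.
Similarly the minimizer's optimal q on r1 is 11/12, and the value is 8·(11/12) + (9)·(1/12) = 97/12.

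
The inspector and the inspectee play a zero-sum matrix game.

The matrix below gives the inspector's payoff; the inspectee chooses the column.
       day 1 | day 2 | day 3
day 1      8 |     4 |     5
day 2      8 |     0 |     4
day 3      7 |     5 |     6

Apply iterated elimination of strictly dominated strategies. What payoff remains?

5

Column day 1 is strictly dominated by day 2 for the inspectee (4<8, 0<8, 5<7); eliminate day 1.
Row day 1 is strictly dominated by row day 3 (5>4, 6>5); eliminate day 1.
Column day 3 is strictly dominated by day 2 for the inspectee (0<4, 5<6); eliminate day 3.
Row day 2 is strictly dominated by row day 3 (5>0); eliminate day 2.
Only (day 3, day 2) remains, with payoff 5.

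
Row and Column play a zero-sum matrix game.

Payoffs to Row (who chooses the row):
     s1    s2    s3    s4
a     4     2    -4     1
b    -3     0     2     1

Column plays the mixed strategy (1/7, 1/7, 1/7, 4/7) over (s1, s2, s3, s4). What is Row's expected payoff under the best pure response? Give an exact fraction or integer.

a: (4)·(1/7) + (2)·(1/7) + (-4)·(1/7) + (1)·(4/7) = 6/7.
b: (-3)·(1/7) + (0)·(1/7) + (2)·(1/7) + (1)·(4/7) = 3/7.
The best pure response is a with expected payoff 6/7.

6/7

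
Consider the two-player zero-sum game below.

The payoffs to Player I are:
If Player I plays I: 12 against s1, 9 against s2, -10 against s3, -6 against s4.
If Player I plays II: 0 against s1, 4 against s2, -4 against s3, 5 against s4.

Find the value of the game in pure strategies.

-4

Row minima: -10, -4 → Player I's maximin is -4.
Column maxima: 12, 9, -4, 5 → Player II's minimax is -4.
They coincide at (II, s3), so the value is -4.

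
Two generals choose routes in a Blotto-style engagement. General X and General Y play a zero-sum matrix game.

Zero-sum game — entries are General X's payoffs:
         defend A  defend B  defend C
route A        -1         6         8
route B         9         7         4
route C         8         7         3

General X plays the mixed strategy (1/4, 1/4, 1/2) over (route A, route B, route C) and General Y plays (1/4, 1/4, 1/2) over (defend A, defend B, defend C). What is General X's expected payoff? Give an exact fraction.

87/16

Against (1/4, 1/4, 1/2), each row's expected payoff is route A: 21/4; route B: 6; route C: 21/4.
Taking the (1/4, 1/4, 1/2)-weighted average: (1/4)·(21/4) + (1/4)·(6) + (1/2)·(21/4) = 87/16.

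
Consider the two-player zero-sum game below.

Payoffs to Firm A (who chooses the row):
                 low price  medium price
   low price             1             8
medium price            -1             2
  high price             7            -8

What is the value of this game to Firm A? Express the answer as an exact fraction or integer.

Row medium price is strictly dominated by row low price, so Firm A never plays it.
The remaining 2×2 game on (low price, high price) × (low price, medium price) has no saddle point. Let Firm A play low price with probability p; indifference gives p + 7(1−p) = 8p − 8(1−p), so p = 15/22.
Similarly Firm B's optimal q on low price is 8/11, and the value is 1·(8/11) + (8)·(3/11) = 32/11.

32/11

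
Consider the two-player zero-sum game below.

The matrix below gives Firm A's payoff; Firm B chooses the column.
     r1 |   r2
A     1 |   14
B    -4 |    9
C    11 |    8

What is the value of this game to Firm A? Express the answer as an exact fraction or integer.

Row B is strictly dominated by row A, so Firm A never plays it.
The remaining 2×2 game on (A, C) × (r1, r2) has no saddle point. Let Firm A play A with probability p; indifference gives p + 11(1−p) = 14p + 8(1−p), so p = 3/16.
Similarly Firm B's optimal q on r1 is 3/8, and the value is 1·(3/8) + (14)·(5/8) = 73/8.

73/8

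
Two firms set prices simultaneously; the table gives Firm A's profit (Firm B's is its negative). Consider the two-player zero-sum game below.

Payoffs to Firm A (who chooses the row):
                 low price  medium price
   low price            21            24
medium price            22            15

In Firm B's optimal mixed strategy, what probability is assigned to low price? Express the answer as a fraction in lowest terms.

9/10

Row minima are 21 and 15, so Firm A's maximin is 21; column maxima are 22 and 24, so Firm B's minimax is 22. These differ, so the equilibrium is in mixed strategies.
Let Firm B play low price with probability q. Firm A is indifferent when 21q + 24(1−q) = 22q + 15(1−q), giving q = 9/10.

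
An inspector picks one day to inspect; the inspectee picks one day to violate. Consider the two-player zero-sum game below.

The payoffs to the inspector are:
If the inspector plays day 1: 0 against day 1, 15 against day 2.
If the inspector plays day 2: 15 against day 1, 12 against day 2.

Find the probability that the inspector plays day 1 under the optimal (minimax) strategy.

Row minima are 0 and 12, so the inspector's maximin is 12; column maxima are 15 and 15, so the inspectee's minimax is 15. These differ, so the equilibrium is in mixed strategies.
Let the inspector play day 1 with probability p. The inspectee is indifferent when 15(1−p) = 15p + 12(1−p), giving p = 1/6.

1/6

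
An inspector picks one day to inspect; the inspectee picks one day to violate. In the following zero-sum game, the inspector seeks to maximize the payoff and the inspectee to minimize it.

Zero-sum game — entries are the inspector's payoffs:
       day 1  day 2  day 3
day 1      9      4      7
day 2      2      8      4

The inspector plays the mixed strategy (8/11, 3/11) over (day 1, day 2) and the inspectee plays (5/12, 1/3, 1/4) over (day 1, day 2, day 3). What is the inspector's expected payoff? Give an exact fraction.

409/66

Against (5/12, 1/3, 1/4), each row's expected payoff is day 1: 41/6; day 2: 9/2.
Taking the (8/11, 3/11)-weighted average: (8/11)·(41/6) + (3/11)·(9/2) = 409/66.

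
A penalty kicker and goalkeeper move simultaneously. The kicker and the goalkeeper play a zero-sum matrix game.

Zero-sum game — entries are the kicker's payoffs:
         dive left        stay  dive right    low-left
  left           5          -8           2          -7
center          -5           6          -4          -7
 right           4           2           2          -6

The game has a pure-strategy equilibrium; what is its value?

-6

Row minima: -8, -7, -6 → the kicker's maximin is -6.
Column maxima: 5, 6, 2, -6 → the goalkeeper's minimax is -6.
They coincide at (right, low-left), so the value is -6.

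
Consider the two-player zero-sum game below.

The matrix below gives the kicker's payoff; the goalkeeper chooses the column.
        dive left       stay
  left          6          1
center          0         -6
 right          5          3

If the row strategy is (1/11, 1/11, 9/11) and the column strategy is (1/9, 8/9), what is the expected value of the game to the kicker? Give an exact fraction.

227/99

Against (1/9, 8/9), each row's expected payoff is left: 14/9; center: -16/3; right: 29/9.
Taking the (1/11, 1/11, 9/11)-weighted average: (1/11)·(14/9) + (1/11)·(-16/3) + (9/11)·(29/9) = 227/99.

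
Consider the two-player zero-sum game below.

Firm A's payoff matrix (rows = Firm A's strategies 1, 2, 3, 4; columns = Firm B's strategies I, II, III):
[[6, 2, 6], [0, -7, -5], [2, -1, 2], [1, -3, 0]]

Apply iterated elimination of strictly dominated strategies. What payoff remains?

2

Row 2 is strictly dominated by row 1 (6>0, 2>-7, 6>-5); eliminate 2.
Column I is strictly dominated by II for Firm B (2<6, -1<2, -3<1); eliminate I.
Column III is strictly dominated by II for Firm B (2<6, -1<2, -3<0); eliminate III.
Row 3 is strictly dominated by row 1 (2>-1); eliminate 3.
Row 4 is strictly dominated by row 1 (2>-3); eliminate 4.
Only (1, II) remains, with payoff 2.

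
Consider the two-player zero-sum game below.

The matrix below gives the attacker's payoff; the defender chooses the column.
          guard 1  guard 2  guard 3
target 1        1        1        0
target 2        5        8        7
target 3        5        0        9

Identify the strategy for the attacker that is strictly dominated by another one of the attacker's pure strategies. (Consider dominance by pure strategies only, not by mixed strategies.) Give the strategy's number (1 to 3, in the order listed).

1

Compare target 1 with target 2: 5 > 1, 8 > 1, 7 > 0.
So target 2 strictly dominates target 1 for the attacker; target 1 is strictly dominated.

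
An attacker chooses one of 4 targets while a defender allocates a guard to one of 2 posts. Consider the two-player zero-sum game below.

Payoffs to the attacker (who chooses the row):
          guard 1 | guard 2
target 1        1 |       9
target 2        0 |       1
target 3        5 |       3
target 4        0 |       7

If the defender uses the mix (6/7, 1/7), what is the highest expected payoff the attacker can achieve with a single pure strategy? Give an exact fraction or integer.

33/7

target 1: (1)·(6/7) + (9)·(1/7) = 15/7.
target 2: (0)·(6/7) + (1)·(1/7) = 1/7.
target 3: (5)·(6/7) + (3)·(1/7) = 33/7.
target 4: (0)·(6/7) + (7)·(1/7) = 1.
The best pure response is target 3 with expected payoff 33/7.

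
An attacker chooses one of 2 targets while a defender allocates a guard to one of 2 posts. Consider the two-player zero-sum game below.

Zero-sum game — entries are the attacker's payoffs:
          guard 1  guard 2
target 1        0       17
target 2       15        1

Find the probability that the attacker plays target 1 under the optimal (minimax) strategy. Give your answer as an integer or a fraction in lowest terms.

Row minima are 0 and 1, so the attacker's maximin is 1; column maxima are 15 and 17, so the defender's minimax is 15. These differ, so the equilibrium is in mixed strategies.
Let the attacker play target 1 with probability p. The defender is indifferent when 15(1−p) = 17p + (1−p), giving p = 14/31.

14/31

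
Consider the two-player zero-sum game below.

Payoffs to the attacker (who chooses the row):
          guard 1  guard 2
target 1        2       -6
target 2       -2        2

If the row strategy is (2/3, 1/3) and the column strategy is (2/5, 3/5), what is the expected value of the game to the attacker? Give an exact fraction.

-26/15

Against (2/5, 3/5), each row's expected payoff is target 1: -14/5; target 2: 2/5.
Taking the (2/3, 1/3)-weighted average: (2/3)·(-14/5) + (1/3)·(2/5) = -26/15.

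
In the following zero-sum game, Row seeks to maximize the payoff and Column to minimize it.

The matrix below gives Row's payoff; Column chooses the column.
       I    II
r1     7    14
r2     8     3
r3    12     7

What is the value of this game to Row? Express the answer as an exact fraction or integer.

Row r2 is strictly dominated by row r3, so Row never plays it.
The remaining 2×2 game on (r1, r3) × (I, II) has no saddle point. Let Row play r1 with probability p; indifference gives 7p + 12(1−p) = 14p + 7(1−p), so p = 5/12.
Similarly Column's optimal q on I is 7/12, and the value is 7·(7/12) + (14)·(5/12) = 119/12.

119/12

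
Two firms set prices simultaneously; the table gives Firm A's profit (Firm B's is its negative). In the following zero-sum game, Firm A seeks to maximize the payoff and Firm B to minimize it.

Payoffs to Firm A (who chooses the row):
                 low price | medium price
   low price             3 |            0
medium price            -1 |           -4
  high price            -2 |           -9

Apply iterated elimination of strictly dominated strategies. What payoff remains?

0

Column low price is strictly dominated by medium price for Firm B (0<3, -4<-1, -9<-2); eliminate low price.
Row high price is strictly dominated by row low price (0>-9); eliminate high price.
Row medium price is strictly dominated by row low price (0>-4); eliminate medium price.
Only (low price, medium price) remains, with payoff 0.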